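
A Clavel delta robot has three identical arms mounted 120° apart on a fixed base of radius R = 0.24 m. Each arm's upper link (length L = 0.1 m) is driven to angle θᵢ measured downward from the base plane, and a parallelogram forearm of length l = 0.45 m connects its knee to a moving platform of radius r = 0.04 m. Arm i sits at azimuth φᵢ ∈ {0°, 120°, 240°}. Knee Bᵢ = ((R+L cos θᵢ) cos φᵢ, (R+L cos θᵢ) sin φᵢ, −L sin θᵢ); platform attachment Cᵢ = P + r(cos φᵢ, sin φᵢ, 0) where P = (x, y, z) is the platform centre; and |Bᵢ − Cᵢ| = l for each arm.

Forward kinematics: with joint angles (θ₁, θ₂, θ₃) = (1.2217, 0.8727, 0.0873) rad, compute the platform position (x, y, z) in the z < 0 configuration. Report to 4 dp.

arm 1 at φ=0.0°: e+L cos θ1 = 0.2342;  O1 = (0.2342, 0.0000, -0.0940)
arm 2 at φ=120.0°: e+L cos θ2 = 0.2643;  O2 = (-0.1321, 0.2289, -0.0766)
arm 3 at φ=240.0°: e+L cos θ3 = 0.2996;  O3 = (-0.1498, -0.2595, -0.0087)
subtract pairs → two planes through P
linear system: -0.7327x+0.4577y = 0.0120−0.0347z; -0.7680x+-0.5190y = 0.0262−0.1705z
det = 0.7318;  x = -0.0249+0.1313z,  y = -0.0136+0.1343z
sphere 1 gives Az²+Bz+C=0 with A=1.0353, B=0.1163, C=-0.1264;  B²−4AC=0.5367;  roots -0.4100, 0.2977;  negative root z = -0.4100
x = -0.0787, y = -0.0686

(-0.0787, -0.0686, -0.4100)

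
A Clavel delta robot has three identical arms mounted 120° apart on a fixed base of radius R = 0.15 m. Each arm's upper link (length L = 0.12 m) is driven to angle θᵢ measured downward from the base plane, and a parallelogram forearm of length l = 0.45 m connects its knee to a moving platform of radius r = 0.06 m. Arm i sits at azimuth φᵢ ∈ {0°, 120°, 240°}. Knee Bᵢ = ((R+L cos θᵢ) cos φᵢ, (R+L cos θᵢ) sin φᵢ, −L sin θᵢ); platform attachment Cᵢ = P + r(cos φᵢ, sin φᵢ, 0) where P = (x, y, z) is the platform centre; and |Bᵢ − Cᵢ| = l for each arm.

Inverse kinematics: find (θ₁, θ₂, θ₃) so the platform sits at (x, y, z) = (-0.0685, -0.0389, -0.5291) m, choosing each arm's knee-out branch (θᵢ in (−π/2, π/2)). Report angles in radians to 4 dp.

θ₁ = 1.3968, θ₂ = 1.1350, θ₃ = 0.8733

φ1=0.0° → target in arm frame (-0.0685, -0.0389)
  A cos θ + B sin θ = C:  0.1585·cos θ + -0.5291·sin θ = -0.4937
  γ=atan2(-0.5291,0.1585)=-1.2797;  ψ=arccos(-0.8938)=2.6766;  θ1=γ+ψ≈1.3968
φ2=120.0° → target in arm frame (0.0006, 0.0788)
  e−x'=0.0894;  (l²−L²−(e−x')²−y'²−z²)/2L = -0.4419
  √(A²+B²)=0.5366;  θ2 = -1.4033+2.5383 ≈ 1.1350
rotate P by −φ3: (0.0679, -0.0399, -0.5291)
  A cos θ + B sin θ = C:  0.0221·cos θ + -0.5291·sin θ = -0.3913
  √(A²+B²)=0.5296;  θ3 = -1.5291+2.4024 ≈ 0.8733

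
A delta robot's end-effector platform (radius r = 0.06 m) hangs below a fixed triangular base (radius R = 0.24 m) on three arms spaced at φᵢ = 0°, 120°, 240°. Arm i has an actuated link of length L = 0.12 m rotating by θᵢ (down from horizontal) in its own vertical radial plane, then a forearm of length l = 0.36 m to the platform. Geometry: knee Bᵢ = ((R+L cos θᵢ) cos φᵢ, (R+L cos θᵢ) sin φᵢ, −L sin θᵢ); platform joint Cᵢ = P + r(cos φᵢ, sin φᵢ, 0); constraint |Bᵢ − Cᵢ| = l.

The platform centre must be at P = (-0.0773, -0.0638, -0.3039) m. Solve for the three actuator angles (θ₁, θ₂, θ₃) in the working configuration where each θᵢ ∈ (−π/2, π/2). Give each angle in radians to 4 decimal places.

θ₁ = 1.2219, θ₂ = 0.8731, θ₃ = 0.0876

φ1=0.0° → target in arm frame (-0.0773, -0.0638)
  A cos θ + B sin θ = C:  0.2573·cos θ + -0.3039·sin θ = -0.1976
  √(A²+B²)=0.3982;  θ1 = -0.8682+2.0901 ≈ 1.2219
arm 2 (φ=120.0°): x'=-0.0166, y'=0.0988
  A=0.1966, B=-0.3039, C=(l²−L²−A²−y'²−z²)/(2L)=-0.1066
  γ=atan2(-0.3039,0.1966)=-0.9966;  ψ=arccos(-0.2944)=1.8697;  θ2=γ+ψ≈0.8731
φ3=240.0° → target in arm frame (0.0939, -0.0350)
  A cos θ + B sin θ = C:  0.0861·cos θ + -0.3039·sin θ = 0.0592
  √(A²+B²)=0.3159;  θ3 = -1.2947+1.3823 ≈ 0.0876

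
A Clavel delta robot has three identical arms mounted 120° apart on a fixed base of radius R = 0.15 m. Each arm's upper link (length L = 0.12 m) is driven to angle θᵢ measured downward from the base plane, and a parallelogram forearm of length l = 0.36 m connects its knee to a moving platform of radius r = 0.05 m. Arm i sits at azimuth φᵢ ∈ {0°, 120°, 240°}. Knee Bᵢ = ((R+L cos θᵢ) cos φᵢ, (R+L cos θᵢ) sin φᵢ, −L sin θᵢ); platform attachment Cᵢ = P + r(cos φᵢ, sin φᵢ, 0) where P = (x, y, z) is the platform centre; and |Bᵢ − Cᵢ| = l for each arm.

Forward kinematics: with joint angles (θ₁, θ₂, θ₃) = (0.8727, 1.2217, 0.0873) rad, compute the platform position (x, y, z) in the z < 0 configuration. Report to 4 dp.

arm 1 at φ=0.0°: e+L cos θ1 = 0.1771;  centre 1 = (0.1771, 0.0000, -0.0919)
arm 2 at φ=120.0°: e+L cos θ2 = 0.1410;  centre 2 = (-0.0705, 0.1221, -0.1128)
arm 3 at φ=240.0°: e+L cos θ3 = 0.2195;  centre 3 = (-0.1098, -0.1901, -0.0105)
eliminate P² terms by subtracting sphere 1 from 2 and 3
plane₁₂: -0.4953x+0.2443y+-0.0417z = -0.0072
det = 0.3285;  x = 0.0020+0.0729z,  y = -0.0254+0.3184z
into |P−centre ₁|² = l²: 1.1067z² + 0.1421z + -0.0898 = 0;  Δ = 0.4180;  z = -0.3563 or 0.2279 → z<0 root = -0.3563
x = -0.0239, y = -0.1388

(-0.0239, -0.1388, -0.3563)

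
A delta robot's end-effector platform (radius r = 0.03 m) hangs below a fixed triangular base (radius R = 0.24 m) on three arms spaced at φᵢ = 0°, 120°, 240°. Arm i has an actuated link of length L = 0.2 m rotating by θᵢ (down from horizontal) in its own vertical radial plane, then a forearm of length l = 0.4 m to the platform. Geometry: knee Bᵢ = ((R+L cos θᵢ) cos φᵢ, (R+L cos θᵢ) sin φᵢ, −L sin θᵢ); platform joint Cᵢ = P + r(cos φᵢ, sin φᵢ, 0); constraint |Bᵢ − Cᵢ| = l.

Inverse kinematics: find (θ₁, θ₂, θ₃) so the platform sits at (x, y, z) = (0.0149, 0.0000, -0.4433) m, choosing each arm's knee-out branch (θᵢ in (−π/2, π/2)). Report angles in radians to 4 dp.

θ₁ = 1.0474, θ₂ = 1.1346, θ₃ = 1.1346

φ1=0.0° → target in arm frame (0.0149, 0.0000)
  e−x'=0.1951;  (l²−L²−(e−x')²−y'²−z²)/2L = -0.2864
  γ=atan2(-0.4433,0.1951)=-1.1562;  ψ=arccos(-0.5914)=2.2036;  θ1=γ+ψ≈1.0474
arm 2 (φ=120.0°): x'=-0.0074, y'=-0.0129
  A=0.2174, B=-0.4433, C=(l²−L²−A²−y'²−z²)/(2L)=-0.3099
  √(A²+B²)=0.4938;  θ2 = -1.1148+2.2493 ≈ 1.1346
arm 3 (φ=240.0°): x'=-0.0075, y'=0.0129
  A=0.2175, B=-0.4433, C=(l²−L²−A²−y'²−z²)/(2L)=-0.3099
  θ3 = atan2(B,A) + arccos(C/0.4938) = 1.1346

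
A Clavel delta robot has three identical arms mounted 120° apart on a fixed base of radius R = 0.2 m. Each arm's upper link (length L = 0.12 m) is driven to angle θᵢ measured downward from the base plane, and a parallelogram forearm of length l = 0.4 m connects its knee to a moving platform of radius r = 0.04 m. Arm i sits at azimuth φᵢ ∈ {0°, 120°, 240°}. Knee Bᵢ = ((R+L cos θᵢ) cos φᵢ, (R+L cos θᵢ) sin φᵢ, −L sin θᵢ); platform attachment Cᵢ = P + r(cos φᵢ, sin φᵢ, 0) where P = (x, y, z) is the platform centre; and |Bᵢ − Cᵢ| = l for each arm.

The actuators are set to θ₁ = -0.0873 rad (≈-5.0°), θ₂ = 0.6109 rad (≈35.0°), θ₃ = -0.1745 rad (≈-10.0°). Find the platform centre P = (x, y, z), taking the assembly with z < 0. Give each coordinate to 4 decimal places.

φ1=0.0°: virtual centre (0.2795, 0.0000, 0.0105), radius l
arm 2 at φ=120.0°: (R−r)+L cos θ2 = 0.2583;  centre 2 = (-0.1291, 0.2237, -0.0688)
centre 3 = (0.2782·cos240.0°, 0.2782·sin240.0°, 0.0208) = (-0.1391, -0.2409, 0.0208)
subtract pairs → two planes through P
linear system: -0.8174x+0.4474y = -0.0068−-0.1586z; -0.8373x+-0.4818y = -0.0004−0.0207z
Cramer: x(z) = 0.0045-0.0874z;  y(z) = -0.0069+0.1949z
into |P−centre ₁|² = l²: 1.0456z² + 0.0244z + -0.0842 = 0;  Δ = 0.3528;  z = -0.2957 or 0.2723 → z<0 root = -0.2957
x = 0.0304, y = -0.0646

(0.0304, -0.0646, -0.2957)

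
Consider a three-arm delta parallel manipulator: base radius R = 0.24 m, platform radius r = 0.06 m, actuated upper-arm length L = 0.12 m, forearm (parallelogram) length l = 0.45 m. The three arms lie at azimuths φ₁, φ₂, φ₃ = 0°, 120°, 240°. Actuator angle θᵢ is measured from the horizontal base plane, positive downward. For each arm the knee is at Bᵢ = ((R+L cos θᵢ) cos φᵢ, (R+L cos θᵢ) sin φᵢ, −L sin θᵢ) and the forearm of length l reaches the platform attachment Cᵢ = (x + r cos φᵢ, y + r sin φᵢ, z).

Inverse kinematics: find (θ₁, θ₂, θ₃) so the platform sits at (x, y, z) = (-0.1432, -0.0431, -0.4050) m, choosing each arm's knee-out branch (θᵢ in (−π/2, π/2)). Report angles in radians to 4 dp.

rotate P by −φ1: (-0.1432, -0.0431, -0.4050)
  A=0.3232, B=-0.4050, C=(l²−L²−A²−y'²−z²)/(2L)=-0.3427
  √(A²+B²)=0.5182;  θ1 = -0.8973+2.2934 ≈ 1.3961
rotate P by −φ2: (0.0343, 0.1456, -0.4050)
  e−x'=0.1457;  (l²−L²−(e−x')²−y'²−z²)/2L = -0.0765
  γ=atan2(-0.4050,0.1457)=-1.2254;  ψ=arccos(-0.1776)=1.7494;  θ2=γ+ψ≈0.5240
φ3=240.0° → target in arm frame (0.1089, -0.1025)
  e−x'=0.0711;  (l²−L²−(e−x')²−y'²−z²)/2L = 0.0355
  θ3 = atan2(B,A) + arccos(C/0.4112) = 0.0872

θ₁ = 1.3961, θ₂ = 0.5240, θ₃ = 0.0872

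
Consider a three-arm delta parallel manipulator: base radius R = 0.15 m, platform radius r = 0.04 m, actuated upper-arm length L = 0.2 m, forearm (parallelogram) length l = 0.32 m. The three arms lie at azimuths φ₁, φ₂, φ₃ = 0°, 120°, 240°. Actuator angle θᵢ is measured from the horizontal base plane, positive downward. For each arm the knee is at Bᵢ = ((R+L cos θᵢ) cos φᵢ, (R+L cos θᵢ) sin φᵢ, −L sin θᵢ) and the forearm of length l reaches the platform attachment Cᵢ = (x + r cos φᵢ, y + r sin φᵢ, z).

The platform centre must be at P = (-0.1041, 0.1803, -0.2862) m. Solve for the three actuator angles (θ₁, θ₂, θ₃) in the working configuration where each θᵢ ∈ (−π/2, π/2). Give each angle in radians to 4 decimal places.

arm 1 (φ=0.0°): x'=-0.1041, y'=0.1803
  A=0.2141, B=-0.2862, C=(l²−L²−A²−y'²−z²)/(2L)=-0.2446
  θ1 = atan2(B,A) + arccos(C/0.3574) = 1.3961
φ2=120.0° → target in arm frame (0.2082, 0.0000)
  A cos θ + B sin θ = C:  -0.0982·cos θ + -0.2862·sin θ = -0.0729
  γ=atan2(-0.2862,-0.0982)=-1.9013;  ψ=arccos(-0.2409)=1.8141;  θ2=γ+ψ≈-0.0873
φ3=240.0° → target in arm frame (-0.1041, -0.1803)
  A=0.2141, B=-0.2862, C=(l²−L²−A²−y'²−z²)/(2L)=-0.2446
  γ=atan2(-0.2862,0.2141)=-0.9285;  ψ=arccos(-0.6845)=2.3247;  θ3=γ+ψ≈1.3961

θ₁ = 1.3961, θ₂ = -0.0873, θ₃ = 1.3961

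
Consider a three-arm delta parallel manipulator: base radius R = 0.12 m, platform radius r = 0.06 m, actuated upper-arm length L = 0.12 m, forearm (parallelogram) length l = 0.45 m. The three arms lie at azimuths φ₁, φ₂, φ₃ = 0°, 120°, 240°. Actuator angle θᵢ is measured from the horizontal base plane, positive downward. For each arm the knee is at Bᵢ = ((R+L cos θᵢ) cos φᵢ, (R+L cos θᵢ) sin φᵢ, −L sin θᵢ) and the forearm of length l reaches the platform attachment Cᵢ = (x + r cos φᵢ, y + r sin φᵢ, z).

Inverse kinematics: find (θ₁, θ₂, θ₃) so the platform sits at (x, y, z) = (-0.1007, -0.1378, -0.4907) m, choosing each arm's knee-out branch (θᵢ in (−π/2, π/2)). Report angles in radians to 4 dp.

arm 1 (φ=0.0°): x'=-0.1007, y'=-0.1378
  A cos θ + B sin θ = C:  0.1607·cos θ + -0.4907·sin θ = -0.4062
  θ1 = atan2(B,A) + arccos(C/0.5163) = 1.2221
φ2=120.0° → target in arm frame (-0.0690, 0.1561)
  e−x'=0.1290;  (l²−L²−(e−x')²−y'²−z²)/2L = -0.3904
  θ2 = atan2(B,A) + arccos(C/0.5074) = 1.1350
rotate P by −φ3: (0.1697, -0.0183, -0.4907)
  e−x'=-0.1097;  (l²−L²−(e−x')²−y'²−z²)/2L = -0.2711
  θ3 = atan2(B,A) + arccos(C/0.5028) = 0.3494

θ₁ = 1.2221, θ₂ = 1.1350, θ₃ = 0.3494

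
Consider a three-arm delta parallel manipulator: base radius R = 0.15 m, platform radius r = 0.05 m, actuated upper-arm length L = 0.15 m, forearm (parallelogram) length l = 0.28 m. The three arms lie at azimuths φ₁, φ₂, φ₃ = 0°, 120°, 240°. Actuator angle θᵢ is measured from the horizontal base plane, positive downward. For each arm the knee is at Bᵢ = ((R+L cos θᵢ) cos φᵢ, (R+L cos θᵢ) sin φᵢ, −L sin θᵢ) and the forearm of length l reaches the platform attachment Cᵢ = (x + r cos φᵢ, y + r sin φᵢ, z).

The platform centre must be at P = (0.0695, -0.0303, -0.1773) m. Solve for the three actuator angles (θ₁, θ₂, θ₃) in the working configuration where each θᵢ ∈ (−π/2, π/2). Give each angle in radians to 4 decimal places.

φ1=0.0° → target in arm frame (0.0695, -0.0303)
  A cos θ + B sin θ = C:  0.0305·cos θ + -0.1773·sin θ = 0.0754
  θ1 = atan2(B,A) + arccos(C/0.1799) = -0.2620
φ2=120.0° → target in arm frame (-0.0610, -0.0450)
  A=0.1610, B=-0.1773, C=(l²−L²−A²−y'²−z²)/(2L)=-0.0116
  θ2 = atan2(B,A) + arccos(C/0.2395) = 0.7857
rotate P by −φ3: (-0.0085, 0.0753, -0.1773)
  A cos θ + B sin θ = C:  0.1085·cos θ + -0.1773·sin θ = 0.0234
  γ=atan2(-0.1773,0.1085)=-1.0216;  ψ=arccos(0.1125)=1.4581;  θ3=γ+ψ≈0.4365

θ₁ = -0.2620, θ₂ = 0.7857, θ₃ = 0.4365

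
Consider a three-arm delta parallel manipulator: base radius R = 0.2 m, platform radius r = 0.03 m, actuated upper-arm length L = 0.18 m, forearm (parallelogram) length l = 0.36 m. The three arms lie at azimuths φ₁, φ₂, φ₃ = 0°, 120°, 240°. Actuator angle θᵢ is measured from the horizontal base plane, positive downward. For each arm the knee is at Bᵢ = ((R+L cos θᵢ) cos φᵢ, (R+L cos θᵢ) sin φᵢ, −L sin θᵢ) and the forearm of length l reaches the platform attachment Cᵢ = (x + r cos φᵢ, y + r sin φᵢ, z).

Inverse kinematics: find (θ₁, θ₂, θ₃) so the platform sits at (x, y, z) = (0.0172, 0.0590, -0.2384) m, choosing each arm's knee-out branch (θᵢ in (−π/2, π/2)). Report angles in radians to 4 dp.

arm 1 (φ=0.0°): x'=0.0172, y'=0.0590
  A cos θ + B sin θ = C:  0.1528·cos θ + -0.2384·sin θ = 0.0376
  √(A²+B²)=0.2832;  θ1 = -1.0008+1.4376 ≈ 0.4368
arm 2 (φ=120.0°): x'=0.0425, y'=-0.0444
  A=0.1275, B=-0.2384, C=(l²−L²−A²−y'²−z²)/(2L)=0.0615
  θ2 = atan2(B,A) + arccos(C/0.2704) = 0.2617
φ3=240.0° → target in arm frame (-0.0597, -0.0146)
  A=0.2297, B=-0.2384, C=(l²−L²−A²−y'²−z²)/(2L)=-0.0350
  γ=atan2(-0.2384,0.2297)=-0.8040;  ψ=arccos(-0.1058)=1.6768;  θ3=γ+ψ≈0.8728

θ₁ = 0.4368, θ₂ = 0.2617, θ₃ = 0.8728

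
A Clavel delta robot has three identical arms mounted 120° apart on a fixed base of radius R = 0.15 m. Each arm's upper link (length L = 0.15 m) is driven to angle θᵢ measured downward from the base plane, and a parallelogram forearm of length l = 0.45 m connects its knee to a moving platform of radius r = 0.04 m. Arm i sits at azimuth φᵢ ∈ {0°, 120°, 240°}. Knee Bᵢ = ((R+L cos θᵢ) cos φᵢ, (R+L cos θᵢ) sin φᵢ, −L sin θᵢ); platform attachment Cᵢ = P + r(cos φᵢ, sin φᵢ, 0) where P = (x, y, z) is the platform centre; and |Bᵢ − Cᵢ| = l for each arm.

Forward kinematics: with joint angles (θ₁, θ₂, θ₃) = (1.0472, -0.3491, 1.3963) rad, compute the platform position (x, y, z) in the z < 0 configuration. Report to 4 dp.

φ1=0.0°: virtual centre (0.1850, 0.0000, -0.1299), radius l
arm 2 at φ=120.0°: ρ2 = 0.2510;  centre 2 = (-0.1255, 0.2173, 0.0513)
φ3=240.0°: virtual centre (-0.0680, -0.1178, -0.1477), radius l
subtract pairs → two planes through P
plane₁₂: -0.6210x+0.4347y+0.3624z = 0.0145
det = 0.3663;  x = 0.0034+0.1909z,  y = 0.0383+-0.5611z
sphere 1 gives Az²+Bz+C=0 with A=1.3513, B=0.1475, C=-0.1512;  B²−4AC=0.8390;  roots -0.3935, 0.2843;  negative root z = -0.3935
x = -0.0717, y = 0.2591

(-0.0717, 0.2591, -0.3935)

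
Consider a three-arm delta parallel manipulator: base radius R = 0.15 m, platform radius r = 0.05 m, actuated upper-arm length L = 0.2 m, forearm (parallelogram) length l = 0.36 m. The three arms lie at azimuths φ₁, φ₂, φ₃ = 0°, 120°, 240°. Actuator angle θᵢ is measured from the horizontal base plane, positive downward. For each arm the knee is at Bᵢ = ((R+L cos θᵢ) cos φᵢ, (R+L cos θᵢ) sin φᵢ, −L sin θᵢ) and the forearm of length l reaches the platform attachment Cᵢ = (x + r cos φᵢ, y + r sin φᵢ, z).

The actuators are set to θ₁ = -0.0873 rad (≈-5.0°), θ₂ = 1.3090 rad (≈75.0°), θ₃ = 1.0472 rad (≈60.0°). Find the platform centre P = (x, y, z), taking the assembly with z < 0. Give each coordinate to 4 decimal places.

φ1=0.0°: virtual centre (0.2992, 0.0000, 0.0174), radius l
φ2=120.0°: virtual centre (-0.0759, 0.1314, -0.1932), radius l
arm 3 at φ=240.0°: ρ3 = 0.2000;  S3 = (-0.1000, -0.1732, -0.1732)
eliminate P² terms by subtracting sphere 1 from 2 and 3
linear system: -0.7502x+0.2629y = -0.0295−-0.4212z; -0.7985x+-0.3464y = -0.0198−-0.3813z
Cramer: x(z) = 0.0329-0.5240z;  y(z) = -0.0184+0.1071z
sphere 1 gives Az²+Bz+C=0 with A=1.2860, B=0.2403, C=-0.0580;  B²−4AC=0.3561;  roots -0.3255, 0.1386;  negative root z = -0.3255
x = 0.2034, y = -0.0533

(0.2034, -0.0533, -0.3255)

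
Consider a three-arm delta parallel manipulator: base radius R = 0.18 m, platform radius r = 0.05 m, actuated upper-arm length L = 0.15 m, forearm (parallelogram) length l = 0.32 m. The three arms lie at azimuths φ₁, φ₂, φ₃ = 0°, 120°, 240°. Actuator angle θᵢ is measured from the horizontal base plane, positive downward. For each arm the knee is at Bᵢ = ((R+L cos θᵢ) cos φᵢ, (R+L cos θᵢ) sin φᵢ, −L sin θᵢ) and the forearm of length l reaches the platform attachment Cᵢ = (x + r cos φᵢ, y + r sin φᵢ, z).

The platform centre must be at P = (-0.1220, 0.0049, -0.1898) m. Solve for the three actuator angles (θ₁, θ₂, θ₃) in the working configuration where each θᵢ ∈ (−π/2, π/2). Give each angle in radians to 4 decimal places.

arm 1 (φ=0.0°): x'=-0.1220, y'=0.0049
  e−x'=0.2520;  (l²−L²−(e−x')²−y'²−z²)/2L = -0.0655
  θ1 = atan2(B,A) + arccos(C/0.3155) = 1.1344
arm 2 (φ=120.0°): x'=0.0652, y'=0.1032
  A=0.0648, B=-0.1898, C=(l²−L²−A²−y'²−z²)/(2L)=0.0968
  √(A²+B²)=0.2005;  θ2 = -1.2420+1.0672 ≈ -0.1748
arm 3 (φ=240.0°): x'=0.0568, y'=-0.1081
  A=0.0732, B=-0.1898, C=(l²−L²−A²−y'²−z²)/(2L)=0.0894
  √(A²+B²)=0.2034;  θ3 = -1.2025+1.1157 ≈ -0.0868

θ₁ = 1.1344, θ₂ = -0.1748, θ₃ = -0.0868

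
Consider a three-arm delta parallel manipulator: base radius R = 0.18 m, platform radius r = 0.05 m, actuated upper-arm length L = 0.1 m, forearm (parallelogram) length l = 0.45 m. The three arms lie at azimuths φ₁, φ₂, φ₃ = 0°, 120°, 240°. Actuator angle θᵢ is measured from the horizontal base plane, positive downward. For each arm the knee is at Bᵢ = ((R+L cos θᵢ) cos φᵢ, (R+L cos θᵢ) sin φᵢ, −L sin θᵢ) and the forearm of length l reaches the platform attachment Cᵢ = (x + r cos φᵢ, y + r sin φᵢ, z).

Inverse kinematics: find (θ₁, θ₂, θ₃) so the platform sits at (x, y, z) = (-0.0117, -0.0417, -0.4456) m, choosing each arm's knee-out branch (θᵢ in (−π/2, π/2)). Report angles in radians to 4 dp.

rotate P by −φ1: (-0.0117, -0.0417, -0.4456)
  A cos θ + B sin θ = C:  0.1417·cos θ + -0.4456·sin θ = -0.1394
  γ=atan2(-0.4456,0.1417)=-1.2629;  ψ=arccos(-0.2981)=1.8735;  θ1=γ+ψ≈0.6106
rotate P by −φ2: (-0.0303, 0.0310, -0.4456)
  A cos θ + B sin θ = C:  0.1603·cos θ + -0.4456·sin θ = -0.1635
  θ2 = atan2(B,A) + arccos(C/0.4735) = 0.6978
rotate P by −φ3: (0.0420, 0.0107, -0.4456)
  A cos θ + B sin θ = C:  0.0880·cos θ + -0.4456·sin θ = -0.0696
  θ3 = atan2(B,A) + arccos(C/0.4542) = 0.3489

θ₁ = 0.6106, θ₂ = 0.6978, θ₃ = 0.3489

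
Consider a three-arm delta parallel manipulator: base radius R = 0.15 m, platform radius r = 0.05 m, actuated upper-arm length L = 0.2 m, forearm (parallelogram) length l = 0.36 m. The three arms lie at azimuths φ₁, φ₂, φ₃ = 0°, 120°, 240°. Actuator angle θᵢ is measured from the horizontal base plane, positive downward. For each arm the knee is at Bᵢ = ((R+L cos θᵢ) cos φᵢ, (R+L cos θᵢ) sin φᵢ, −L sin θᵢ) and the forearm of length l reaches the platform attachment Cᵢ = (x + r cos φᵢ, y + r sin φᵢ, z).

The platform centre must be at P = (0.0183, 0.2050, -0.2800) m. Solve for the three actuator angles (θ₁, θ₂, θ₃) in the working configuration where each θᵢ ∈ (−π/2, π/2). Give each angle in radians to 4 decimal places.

θ₁ = 0.6111, θ₂ = -0.1746, θ₃ = 1.3089

φ1=0.0° → target in arm frame (0.0183, 0.2050)
  A=0.0817, B=-0.2800, C=(l²−L²−A²−y'²−z²)/(2L)=-0.0937
  √(A²+B²)=0.2917;  θ1 = -1.2869+1.8980 ≈ 0.6111
rotate P by −φ2: (0.1684, -0.1183, -0.2800)
  A=-0.0684, B=-0.2800, C=(l²−L²−A²−y'²−z²)/(2L)=-0.0187
  γ=atan2(-0.2800,-0.0684)=-1.8103;  ψ=arccos(-0.0649)=1.6357;  θ2=γ+ψ≈-0.1746
arm 3 (φ=240.0°): x'=-0.1867, y'=-0.0867
  A=0.2867, B=-0.2800, C=(l²−L²−A²−y'²−z²)/(2L)=-0.1962
  θ3 = atan2(B,A) + arccos(C/0.4007) = 1.3089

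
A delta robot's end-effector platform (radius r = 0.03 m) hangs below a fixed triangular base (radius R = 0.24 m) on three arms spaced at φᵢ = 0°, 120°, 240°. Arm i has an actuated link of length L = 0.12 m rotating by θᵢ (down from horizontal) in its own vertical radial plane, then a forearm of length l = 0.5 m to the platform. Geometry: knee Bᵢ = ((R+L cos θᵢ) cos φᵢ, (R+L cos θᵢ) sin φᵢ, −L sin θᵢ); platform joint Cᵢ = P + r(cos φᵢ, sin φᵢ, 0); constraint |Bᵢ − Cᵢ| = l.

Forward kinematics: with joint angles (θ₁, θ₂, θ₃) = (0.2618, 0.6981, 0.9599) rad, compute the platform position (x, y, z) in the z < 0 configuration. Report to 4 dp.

(0.0719, 0.0307, -0.4606)

φ1=0.0°: virtual centre (0.3259, 0.0000, -0.0311), radius l
arm 2 at φ=120.0°: e+L cos θ2 = 0.3019;  S2 = (-0.1510, 0.2615, -0.0771)
φ3=240.0°: virtual centre (-0.1394, -0.2415, -0.0983), radius l
subtract pairs → two planes through P
plane₁₂: -0.9537x+0.5230y+-0.0921z = -0.0101
det = 0.9473;  x = 0.0161+-0.1212z,  y = 0.0100+-0.0449z
into |P−S₁|² = l²: 1.0167z² + 0.1363z + -0.1529 = 0;  Δ = 0.6405;  z = -0.4606 or 0.3265 → z<0 root = -0.4606
x = 0.0719, y = 0.0307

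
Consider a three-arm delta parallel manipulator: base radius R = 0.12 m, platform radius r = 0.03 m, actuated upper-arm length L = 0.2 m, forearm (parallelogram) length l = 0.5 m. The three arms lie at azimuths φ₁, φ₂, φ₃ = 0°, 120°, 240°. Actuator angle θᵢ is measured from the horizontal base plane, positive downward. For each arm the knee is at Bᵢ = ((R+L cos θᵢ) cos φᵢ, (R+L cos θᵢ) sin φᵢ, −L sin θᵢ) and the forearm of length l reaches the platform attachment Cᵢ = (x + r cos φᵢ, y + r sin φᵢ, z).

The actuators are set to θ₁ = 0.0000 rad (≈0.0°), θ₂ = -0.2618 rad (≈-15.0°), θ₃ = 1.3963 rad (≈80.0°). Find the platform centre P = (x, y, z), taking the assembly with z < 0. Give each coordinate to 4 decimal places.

(0.1414, 0.3209, -0.3534)

S1 = (0.2900·cos0.0°, 0.2900·sin0.0°, 0.0000) = (0.2900, 0.0000, 0.0000)
arm 2 at φ=120.0°: ρ2 = 0.2832;  S2 = (-0.1416, 0.2452, 0.0518)
arm 3 at φ=240.0°: ρ3 = 0.1247;  S3 = (-0.0624, -0.1080, -0.1970)
subtract pairs → two planes through P
[-0.8632 0.4905 0.1035]·P = -0.0012;  [-0.7047 -0.2160 -0.3939]·P = -0.0297
det = 0.5321;  x = 0.0279+-0.3211z,  y = 0.0466+-0.7761z
into |P−S₁|² = l²: 1.7054z² + 0.0959z + -0.1791 = 0;  Δ = 1.2312;  z = -0.3534 or 0.2972 → z<0 root = -0.3534
x = 0.1414, y = 0.3209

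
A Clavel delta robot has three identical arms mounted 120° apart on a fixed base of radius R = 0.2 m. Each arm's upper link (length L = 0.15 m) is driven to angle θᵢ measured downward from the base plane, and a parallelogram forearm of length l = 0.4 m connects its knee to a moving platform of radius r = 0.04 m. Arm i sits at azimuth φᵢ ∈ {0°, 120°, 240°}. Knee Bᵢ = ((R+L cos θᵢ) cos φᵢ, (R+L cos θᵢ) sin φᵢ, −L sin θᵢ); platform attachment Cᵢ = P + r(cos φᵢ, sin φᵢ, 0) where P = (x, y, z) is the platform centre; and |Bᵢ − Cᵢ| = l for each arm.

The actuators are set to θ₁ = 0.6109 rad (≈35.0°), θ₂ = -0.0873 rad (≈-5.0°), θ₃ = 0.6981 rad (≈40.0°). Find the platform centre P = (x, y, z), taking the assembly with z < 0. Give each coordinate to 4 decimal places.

(-0.0336, 0.0785, -0.3177)

O1 = (0.2829·cos0.0°, 0.2829·sin0.0°, -0.0860) = (0.2829, 0.0000, -0.0860)
arm 2 at φ=120.0°: e+L cos θ2 = 0.3094;  O2 = (-0.1547, 0.2680, 0.0131)
φ3=240.0°: virtual centre (-0.1375, -0.2381, -0.0964), radius l
eliminate P² terms by subtracting sphere 1 from 2 and 3
linear system: -0.8752x+0.5359y = 0.0085−0.1982z; -0.8406x+-0.4762y = -0.0025−-0.0207z
Cramer: x(z) = -0.0031+0.0960z;  y(z) = 0.0108-0.2131z
into |P−O₁|² = l²: 1.0546z² + 0.1126z + -0.0707 = 0;  Δ = 0.3109;  z = -0.3177 or 0.2110 → z<0 root = -0.3177
x = -0.0336, y = 0.0785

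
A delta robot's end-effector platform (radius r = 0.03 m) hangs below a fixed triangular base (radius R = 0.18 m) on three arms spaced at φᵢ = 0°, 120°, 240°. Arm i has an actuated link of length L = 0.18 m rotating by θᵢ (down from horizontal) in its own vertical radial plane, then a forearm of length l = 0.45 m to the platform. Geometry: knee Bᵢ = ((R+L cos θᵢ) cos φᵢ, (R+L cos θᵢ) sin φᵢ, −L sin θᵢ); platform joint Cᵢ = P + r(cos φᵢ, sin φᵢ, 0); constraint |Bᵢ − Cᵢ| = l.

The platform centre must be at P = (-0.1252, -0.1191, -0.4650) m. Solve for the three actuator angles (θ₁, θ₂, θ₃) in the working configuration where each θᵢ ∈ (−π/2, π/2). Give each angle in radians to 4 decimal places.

arm 1 (φ=0.0°): x'=-0.1252, y'=-0.1191
  A=0.2752, B=-0.4650, C=(l²−L²−A²−y'²−z²)/(2L)=-0.3779
  √(A²+B²)=0.5403;  θ1 = -1.0364+2.3453 ≈ 1.3089
arm 2 (φ=120.0°): x'=-0.0405, y'=0.1680
  e−x'=0.1905;  (l²−L²−(e−x')²−y'²−z²)/2L = -0.3074
  θ2 = atan2(B,A) + arccos(C/0.5025) = 1.0470
φ3=240.0° → target in arm frame (0.1657, -0.0489)
  A cos θ + B sin θ = C:  -0.0157·cos θ + -0.4650·sin θ = -0.1354
  √(A²+B²)=0.4653;  θ3 = -1.6046+1.8662 ≈ 0.2616

θ₁ = 1.3089, θ₂ = 1.0470, θ₃ = 0.2616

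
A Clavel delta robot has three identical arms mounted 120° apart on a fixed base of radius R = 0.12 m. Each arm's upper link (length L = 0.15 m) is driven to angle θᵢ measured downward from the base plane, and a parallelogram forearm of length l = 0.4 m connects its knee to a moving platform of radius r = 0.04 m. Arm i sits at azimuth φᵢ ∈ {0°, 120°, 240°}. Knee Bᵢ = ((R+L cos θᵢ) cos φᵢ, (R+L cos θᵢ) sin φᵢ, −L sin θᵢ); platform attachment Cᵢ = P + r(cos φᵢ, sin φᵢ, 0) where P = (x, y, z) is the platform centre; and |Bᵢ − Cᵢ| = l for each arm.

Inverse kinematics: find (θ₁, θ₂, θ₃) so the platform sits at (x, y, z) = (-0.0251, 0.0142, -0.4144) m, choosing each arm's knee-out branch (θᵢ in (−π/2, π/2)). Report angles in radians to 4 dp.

θ₁ = 0.6108, θ₂ = 0.4358, θ₃ = 0.5234

φ1=0.0° → target in arm frame (-0.0251, 0.0142)
  e−x'=0.1051;  (l²−L²−(e−x')²−y'²−z²)/2L = -0.1516
  γ=atan2(-0.4144,0.1051)=-1.3224;  ψ=arccos(-0.3546)=1.9332;  θ1=γ+ψ≈0.6108
arm 2 (φ=120.0°): x'=0.0248, y'=0.0146
  A cos θ + B sin θ = C:  0.0552·cos θ + -0.4144·sin θ = -0.1249
  √(A²+B²)=0.4181;  θ2 = -1.4385+1.8743 ≈ 0.4358
rotate P by −φ3: (0.0003, -0.0288, -0.4144)
  A cos θ + B sin θ = C:  0.0797·cos θ + -0.4144·sin θ = -0.1381
  √(A²+B²)=0.4220;  θ3 = -1.3807+1.9041 ≈ 0.5234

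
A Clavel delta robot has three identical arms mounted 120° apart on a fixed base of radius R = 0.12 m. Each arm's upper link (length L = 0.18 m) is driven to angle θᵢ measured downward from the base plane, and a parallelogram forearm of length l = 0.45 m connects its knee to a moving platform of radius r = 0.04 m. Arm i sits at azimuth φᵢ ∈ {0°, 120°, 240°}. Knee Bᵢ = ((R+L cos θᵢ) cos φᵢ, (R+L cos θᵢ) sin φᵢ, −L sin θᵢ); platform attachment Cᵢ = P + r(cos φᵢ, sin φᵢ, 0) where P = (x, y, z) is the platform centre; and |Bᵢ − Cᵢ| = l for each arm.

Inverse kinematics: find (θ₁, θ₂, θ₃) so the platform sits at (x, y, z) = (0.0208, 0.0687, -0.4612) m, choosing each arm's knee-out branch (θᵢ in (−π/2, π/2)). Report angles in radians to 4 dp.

θ₁ = 0.4362, θ₂ = 0.3489, θ₃ = 0.6979

arm 1 (φ=0.0°): x'=0.0208, y'=0.0687
  A=0.0592, B=-0.4612, C=(l²−L²−A²−y'²−z²)/(2L)=-0.1412
  γ=atan2(-0.4612,0.0592)=-1.4431;  ψ=arccos(-0.3037)=1.8793;  θ1=γ+ψ≈0.4362
arm 2 (φ=120.0°): x'=0.0491, y'=-0.0524
  A=0.0309, B=-0.4612, C=(l²−L²−A²−y'²−z²)/(2L)=-0.1286
  θ2 = atan2(B,A) + arccos(C/0.4622) = 0.3489
φ3=240.0° → target in arm frame (-0.0699, -0.0163)
  e−x'=0.1499;  (l²−L²−(e−x')²−y'²−z²)/2L = -0.1815
  θ3 = atan2(B,A) + arccos(C/0.4849) = 0.6979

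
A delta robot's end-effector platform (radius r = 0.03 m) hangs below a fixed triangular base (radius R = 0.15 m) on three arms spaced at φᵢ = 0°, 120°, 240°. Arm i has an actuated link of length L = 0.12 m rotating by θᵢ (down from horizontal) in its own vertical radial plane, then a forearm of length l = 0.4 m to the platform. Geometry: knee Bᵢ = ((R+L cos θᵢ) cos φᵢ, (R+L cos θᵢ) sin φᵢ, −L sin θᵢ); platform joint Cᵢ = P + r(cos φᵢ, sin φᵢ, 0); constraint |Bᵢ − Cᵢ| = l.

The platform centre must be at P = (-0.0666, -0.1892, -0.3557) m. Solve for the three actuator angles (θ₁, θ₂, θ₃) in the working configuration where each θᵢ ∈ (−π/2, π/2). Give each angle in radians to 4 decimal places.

θ₁ = 1.0472, θ₂ = 1.3089, θ₃ = -0.3487

rotate P by −φ1: (-0.0666, -0.1892, -0.3557)
  A cos θ + B sin θ = C:  0.1866·cos θ + -0.3557·sin θ = -0.2147
  √(A²+B²)=0.4017;  θ1 = -1.0877+2.1349 ≈ 1.0472
rotate P by −φ2: (-0.1306, 0.1523, -0.3557)
  A cos θ + B sin θ = C:  0.2506·cos θ + -0.3557·sin θ = -0.2787
  γ=atan2(-0.3557,0.2506)=-0.9571;  ψ=arccos(-0.6406)=2.2660;  θ2=γ+ψ≈1.3089
rotate P by −φ3: (0.1972, 0.0369, -0.3557)
  A=-0.0772, B=-0.3557, C=(l²−L²−A²−y'²−z²)/(2L)=0.0490
  γ=atan2(-0.3557,-0.0772)=-1.7844;  ψ=arccos(0.1346)=1.4357;  θ3=γ+ψ≈-0.3487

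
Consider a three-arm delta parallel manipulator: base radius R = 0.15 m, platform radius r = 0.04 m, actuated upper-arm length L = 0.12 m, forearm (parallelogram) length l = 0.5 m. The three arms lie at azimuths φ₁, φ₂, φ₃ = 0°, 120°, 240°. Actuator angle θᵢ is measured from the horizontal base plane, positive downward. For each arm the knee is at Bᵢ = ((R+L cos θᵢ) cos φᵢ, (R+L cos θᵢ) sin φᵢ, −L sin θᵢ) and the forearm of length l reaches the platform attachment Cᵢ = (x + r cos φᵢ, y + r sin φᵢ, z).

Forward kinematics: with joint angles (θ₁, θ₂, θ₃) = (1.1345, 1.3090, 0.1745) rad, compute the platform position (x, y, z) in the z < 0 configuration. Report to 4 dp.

(-0.0670, -0.1749, -0.5181)

arm 1 at φ=0.0°: e+L cos θ1 = 0.1607;  centre 1 = (0.1607, 0.0000, -0.1088)
centre 2 = (0.1411·cos120.0°, 0.1411·sin120.0°, -0.1159) = (-0.0705, 0.1222, -0.1159)
arm 3 at φ=240.0°: e+L cos θ3 = 0.2282;  centre 3 = (-0.1141, -0.1976, -0.0208)
subtract pairs → two planes through P
[-0.4625 0.2443 -0.0143]·P = -0.0043;  [-0.5496 -0.3952 0.1758]·P = 0.0148
det = 0.3171;  x = -0.0060+0.1177z,  y = -0.0291+0.2813z
sphere 1 gives Az²+Bz+C=0 with A=1.0930, B=0.1619, C=-0.2095;  B²−4AC=0.9422;  roots -0.5181, 0.3700;  negative root z = -0.5181
x = -0.0670, y = -0.1749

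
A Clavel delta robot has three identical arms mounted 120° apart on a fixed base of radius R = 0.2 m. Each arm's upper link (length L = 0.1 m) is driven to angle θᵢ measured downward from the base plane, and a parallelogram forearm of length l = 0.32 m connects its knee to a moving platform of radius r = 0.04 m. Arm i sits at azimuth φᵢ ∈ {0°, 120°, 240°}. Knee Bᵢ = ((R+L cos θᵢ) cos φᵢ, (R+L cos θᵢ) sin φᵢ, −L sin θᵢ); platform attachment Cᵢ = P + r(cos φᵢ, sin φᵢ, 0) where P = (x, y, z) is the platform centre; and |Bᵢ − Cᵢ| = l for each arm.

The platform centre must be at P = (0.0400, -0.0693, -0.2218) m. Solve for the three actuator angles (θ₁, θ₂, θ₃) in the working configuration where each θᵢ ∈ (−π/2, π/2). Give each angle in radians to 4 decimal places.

rotate P by −φ1: (0.0400, -0.0693, -0.2218)
  A cos θ + B sin θ = C:  0.1200·cos θ + -0.2218·sin θ = 0.1200
  γ=atan2(-0.2218,0.1200)=-1.0749;  ψ=arccos(0.4759)=1.0748;  θ1=γ+ψ≈-0.0001
φ2=120.0° → target in arm frame (-0.0800, 0.0000)
  A cos θ + B sin θ = C:  0.2400·cos θ + -0.2218·sin θ = -0.0720
  √(A²+B²)=0.3268;  θ2 = -0.7460+1.7930 ≈ 1.0470
arm 3 (φ=240.0°): x'=0.0400, y'=0.0693
  A cos θ + B sin θ = C:  0.1200·cos θ + -0.2218·sin θ = 0.1200
  √(A²+B²)=0.2522;  θ3 = -1.0749+1.0747 ≈ -0.0002

θ₁ = -0.0001, θ₂ = 1.0470, θ₃ = -0.0002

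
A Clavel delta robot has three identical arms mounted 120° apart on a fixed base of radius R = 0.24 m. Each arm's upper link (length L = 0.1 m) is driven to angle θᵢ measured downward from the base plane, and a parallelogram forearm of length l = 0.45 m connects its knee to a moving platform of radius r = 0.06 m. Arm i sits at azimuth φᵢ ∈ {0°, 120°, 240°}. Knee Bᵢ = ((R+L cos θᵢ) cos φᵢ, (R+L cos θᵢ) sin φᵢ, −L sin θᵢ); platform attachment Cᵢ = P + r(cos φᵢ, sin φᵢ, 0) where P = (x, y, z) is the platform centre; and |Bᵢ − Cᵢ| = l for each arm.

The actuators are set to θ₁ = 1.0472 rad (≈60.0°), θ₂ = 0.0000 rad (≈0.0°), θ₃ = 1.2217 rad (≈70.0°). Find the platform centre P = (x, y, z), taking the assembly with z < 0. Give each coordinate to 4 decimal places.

φ1=0.0°: virtual centre (0.2300, 0.0000, -0.0866), radius l
centre 2 = (0.2800·cos120.0°, 0.2800·sin120.0°, 0.0000) = (-0.1400, 0.2425, 0.0000)
centre 3 = (0.2142·cos240.0°, 0.2142·sin240.0°, -0.0940) = (-0.1071, -0.1855, -0.0940)
eliminate P² terms by subtracting sphere 1 from 2 and 3
[-0.7400 0.4850 0.1732]·P = 0.0180;  [-0.6742 -0.3710 -0.0147]·P = -0.0057
Cramer: x(z) = -0.0065+0.0950z;  y(z) = 0.0272-0.2123z
sphere 1 gives Az²+Bz+C=0 with A=1.0541, B=0.1168, C=-0.1383;  B²−4AC=0.5968;  roots -0.4218, 0.3111;  negative root z = -0.4218
x = -0.0466, y = 0.1167

(-0.0466, 0.1167, -0.4218)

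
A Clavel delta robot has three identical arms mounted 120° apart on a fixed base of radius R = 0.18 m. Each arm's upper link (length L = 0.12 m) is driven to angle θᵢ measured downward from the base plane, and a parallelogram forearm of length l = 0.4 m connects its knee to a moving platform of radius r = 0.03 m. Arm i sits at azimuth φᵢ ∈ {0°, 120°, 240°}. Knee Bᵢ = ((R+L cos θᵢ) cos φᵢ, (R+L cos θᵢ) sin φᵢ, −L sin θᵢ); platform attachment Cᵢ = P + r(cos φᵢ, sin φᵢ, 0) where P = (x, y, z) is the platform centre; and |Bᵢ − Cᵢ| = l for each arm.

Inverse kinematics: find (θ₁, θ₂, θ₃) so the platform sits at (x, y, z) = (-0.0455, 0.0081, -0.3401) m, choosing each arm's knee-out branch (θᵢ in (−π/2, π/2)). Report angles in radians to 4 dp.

θ₁ = 0.6106, θ₂ = 0.1748, θ₃ = 0.2616

arm 1 (φ=0.0°): x'=-0.0455, y'=0.0081
  A=0.1955, B=-0.3401, C=(l²−L²−A²−y'²−z²)/(2L)=-0.0348
  θ1 = atan2(B,A) + arccos(C/0.3923) = 0.6106
arm 2 (φ=120.0°): x'=0.0298, y'=0.0354
  A=0.1202, B=-0.3401, C=(l²−L²−A²−y'²−z²)/(2L)=0.0593
  √(A²+B²)=0.3607;  θ2 = -1.2310+1.4057 ≈ 0.1748
arm 3 (φ=240.0°): x'=0.0157, y'=-0.0435
  e−x'=0.1343;  (l²−L²−(e−x')²−y'²−z²)/2L = 0.0417
  θ3 = atan2(B,A) + arccos(C/0.3656) = 0.2616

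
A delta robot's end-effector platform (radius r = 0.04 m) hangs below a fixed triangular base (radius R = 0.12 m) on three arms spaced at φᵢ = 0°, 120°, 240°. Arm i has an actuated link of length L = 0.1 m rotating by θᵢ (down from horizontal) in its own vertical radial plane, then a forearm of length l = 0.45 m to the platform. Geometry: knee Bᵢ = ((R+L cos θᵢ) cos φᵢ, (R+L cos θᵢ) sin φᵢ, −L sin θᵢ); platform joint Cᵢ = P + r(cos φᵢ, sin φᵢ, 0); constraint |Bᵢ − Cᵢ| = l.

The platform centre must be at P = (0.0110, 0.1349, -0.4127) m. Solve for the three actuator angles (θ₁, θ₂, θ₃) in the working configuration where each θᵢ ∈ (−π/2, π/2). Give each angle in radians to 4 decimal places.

rotate P by −φ1: (0.0110, 0.1349, -0.4127)
  e−x'=0.0690;  (l²−L²−(e−x')²−y'²−z²)/2L = -0.0039
  θ1 = atan2(B,A) + arccos(C/0.4184) = 0.1750
φ2=120.0° → target in arm frame (0.1113, -0.0770)
  A cos θ + B sin θ = C:  -0.0313·cos θ + -0.4127·sin θ = 0.0764
  θ2 = atan2(B,A) + arccos(C/0.4139) = -0.2613
arm 3 (φ=240.0°): x'=-0.1223, y'=-0.0579
  A=0.2023, B=-0.4127, C=(l²−L²−A²−y'²−z²)/(2L)=-0.1106
  γ=atan2(-0.4127,0.2023)=-1.1150;  ψ=arccos(-0.2405)=1.8137;  θ3=γ+ψ≈0.6987

θ₁ = 0.1750, θ₂ = -0.2613, θ₃ = 0.6987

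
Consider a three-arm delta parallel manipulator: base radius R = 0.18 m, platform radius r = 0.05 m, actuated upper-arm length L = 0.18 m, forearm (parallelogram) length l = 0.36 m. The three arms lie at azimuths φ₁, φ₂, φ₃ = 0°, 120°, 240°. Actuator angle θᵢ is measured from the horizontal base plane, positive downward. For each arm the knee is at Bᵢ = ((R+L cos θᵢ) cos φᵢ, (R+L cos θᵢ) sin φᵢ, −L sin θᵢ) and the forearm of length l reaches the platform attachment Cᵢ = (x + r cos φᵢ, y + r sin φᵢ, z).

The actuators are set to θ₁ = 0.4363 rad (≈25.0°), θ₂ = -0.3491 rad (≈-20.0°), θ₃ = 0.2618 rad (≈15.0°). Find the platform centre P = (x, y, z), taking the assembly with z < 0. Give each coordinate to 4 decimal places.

(-0.0410, 0.0412, -0.2036)

arm 1 at φ=0.0°: e+L cos θ1 = 0.2931;  S1 = (0.2931, 0.0000, -0.0761)
arm 2 at φ=120.0°: e+L cos θ2 = 0.2991;  S2 = (-0.1496, 0.2591, 0.0616)
φ3=240.0°: virtual centre (-0.1519, -0.2632, -0.0466), radius l
eliminate P² terms by subtracting sphere 1 from 2 and 3
linear system: -0.8854x+0.5181y = 0.0016−0.2753z; -0.8901x+-0.5263y = 0.0028−0.0590z
det = 0.9272;  x = -0.0024+0.1892z,  y = -0.0012+-0.2080z
into |P−S₁|² = l²: 1.0790z² + 0.0408z + -0.0364 = 0;  Δ = 0.1590;  z = -0.2036 or 0.1659 → z<0 root = -0.2036
x = -0.0410, y = 0.0412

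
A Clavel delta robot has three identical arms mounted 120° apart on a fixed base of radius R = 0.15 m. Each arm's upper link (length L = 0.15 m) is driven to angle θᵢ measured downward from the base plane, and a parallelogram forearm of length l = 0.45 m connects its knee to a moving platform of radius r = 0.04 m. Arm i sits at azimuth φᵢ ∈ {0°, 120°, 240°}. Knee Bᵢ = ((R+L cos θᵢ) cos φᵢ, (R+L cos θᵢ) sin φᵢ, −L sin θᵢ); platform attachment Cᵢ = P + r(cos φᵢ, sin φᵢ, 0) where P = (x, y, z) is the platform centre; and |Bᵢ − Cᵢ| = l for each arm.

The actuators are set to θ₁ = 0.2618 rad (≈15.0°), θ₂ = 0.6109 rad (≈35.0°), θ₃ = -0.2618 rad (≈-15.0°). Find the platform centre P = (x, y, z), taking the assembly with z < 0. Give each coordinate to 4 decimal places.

(-0.0093, -0.1188, -0.3832)

S1 = (0.2549·cos0.0°, 0.2549·sin0.0°, -0.0388) = (0.2549, 0.0000, -0.0388)
arm 2 at φ=120.0°: e+L cos θ2 = 0.2329;  S2 = (-0.1164, 0.2017, -0.0860)
arm 3 at φ=240.0°: e+L cos θ3 = 0.2549;  S3 = (-0.1274, -0.2207, 0.0388)
eliminate P² terms by subtracting sphere 1 from 2 and 3
[-0.7426 0.4033 -0.0944]·P = -0.0048;  [-0.7647 -0.4415 0.1553]·P = 0.0000
Cramer: x(z) = 0.0034+0.0329z;  y(z) = -0.0058+0.2947z
sphere 1 gives Az²+Bz+C=0 with A=1.0880, B=0.0577, C=-0.1377;  B²−4AC=0.6025;  roots -0.3832, 0.3302;  negative root z = -0.3832
x = -0.0093, y = -0.1188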